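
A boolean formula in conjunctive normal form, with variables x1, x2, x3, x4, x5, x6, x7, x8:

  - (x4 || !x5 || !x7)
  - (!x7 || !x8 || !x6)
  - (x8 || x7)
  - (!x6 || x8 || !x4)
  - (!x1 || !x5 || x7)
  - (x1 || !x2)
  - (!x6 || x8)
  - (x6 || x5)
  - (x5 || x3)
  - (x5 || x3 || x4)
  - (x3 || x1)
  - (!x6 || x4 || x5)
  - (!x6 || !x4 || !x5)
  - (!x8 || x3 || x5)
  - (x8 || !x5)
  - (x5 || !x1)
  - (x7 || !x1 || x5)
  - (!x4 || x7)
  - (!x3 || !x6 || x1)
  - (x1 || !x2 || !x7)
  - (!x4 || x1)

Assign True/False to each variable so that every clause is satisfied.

x1=True, x2=True, x3=True, x4=True, x5=True, x6=False, x7=True, x8=True

Branch on x1: take x1 = True.
  then x5 is forced to True.
  then x7 is forced to True.
  then x4 is forced to True.
  then x6 is forced to False.
  then x8 is forced to True.
x2, x3 are now unconstrained; take x2 = True, x3 = True.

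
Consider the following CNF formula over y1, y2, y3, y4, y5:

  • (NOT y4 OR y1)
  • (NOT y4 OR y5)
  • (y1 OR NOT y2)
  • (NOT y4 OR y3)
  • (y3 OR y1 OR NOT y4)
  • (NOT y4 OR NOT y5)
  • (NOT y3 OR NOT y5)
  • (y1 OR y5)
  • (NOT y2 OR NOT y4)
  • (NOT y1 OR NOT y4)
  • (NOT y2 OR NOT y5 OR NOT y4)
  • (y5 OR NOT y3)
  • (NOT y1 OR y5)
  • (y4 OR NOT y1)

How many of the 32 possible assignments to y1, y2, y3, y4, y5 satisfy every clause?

1

Satisfying assignments:
  y1=F y2=F y3=F y4=F y5=T
That's 1 in total.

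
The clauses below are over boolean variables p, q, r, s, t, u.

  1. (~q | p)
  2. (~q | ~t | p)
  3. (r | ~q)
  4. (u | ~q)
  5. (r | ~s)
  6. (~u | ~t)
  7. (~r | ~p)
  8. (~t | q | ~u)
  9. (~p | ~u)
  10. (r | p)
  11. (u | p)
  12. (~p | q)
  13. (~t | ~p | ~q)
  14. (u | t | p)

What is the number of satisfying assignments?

Satisfying assignments:
  p=F q=F r=T s=F t=F u=T
  p=F q=F r=T s=T t=F u=T
That's 2 in total.

2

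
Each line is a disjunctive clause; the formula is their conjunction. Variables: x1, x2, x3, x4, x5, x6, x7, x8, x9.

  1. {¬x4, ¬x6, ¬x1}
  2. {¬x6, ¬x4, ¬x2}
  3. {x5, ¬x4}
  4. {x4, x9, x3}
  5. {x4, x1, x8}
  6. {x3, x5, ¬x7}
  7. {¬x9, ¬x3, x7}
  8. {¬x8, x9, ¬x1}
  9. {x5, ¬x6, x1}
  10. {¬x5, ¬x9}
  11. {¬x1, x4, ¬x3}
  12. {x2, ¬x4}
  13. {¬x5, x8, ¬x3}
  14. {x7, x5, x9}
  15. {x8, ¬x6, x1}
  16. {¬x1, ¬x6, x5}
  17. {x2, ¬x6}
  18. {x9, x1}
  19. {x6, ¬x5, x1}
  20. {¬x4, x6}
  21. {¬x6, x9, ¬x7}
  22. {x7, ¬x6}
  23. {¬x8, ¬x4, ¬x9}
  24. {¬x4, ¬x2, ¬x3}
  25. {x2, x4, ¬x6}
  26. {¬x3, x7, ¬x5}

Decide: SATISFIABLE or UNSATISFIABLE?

Branch on x1: take x1 = True.
For the remaining variables, x2 = False, x3 = False, x4 = False, x5 = False, x6 = False, x7 = False, x8 = True, x9 = True works.
So x1=T  x2=F  x3=F  x4=F  x5=F  x6=F  x7=F  x8=T  x9=T is a satisfying assignment.

SATISFIABLE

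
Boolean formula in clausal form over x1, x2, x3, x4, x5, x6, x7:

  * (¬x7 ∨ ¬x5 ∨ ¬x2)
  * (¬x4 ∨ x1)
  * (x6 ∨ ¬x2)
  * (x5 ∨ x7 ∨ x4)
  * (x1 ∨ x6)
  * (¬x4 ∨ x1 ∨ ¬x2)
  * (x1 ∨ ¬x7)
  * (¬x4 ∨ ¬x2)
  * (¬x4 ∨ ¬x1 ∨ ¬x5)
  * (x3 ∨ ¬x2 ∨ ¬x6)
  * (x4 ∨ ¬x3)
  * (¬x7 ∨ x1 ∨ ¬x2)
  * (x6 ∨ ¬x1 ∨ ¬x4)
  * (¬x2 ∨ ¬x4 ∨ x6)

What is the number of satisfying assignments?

11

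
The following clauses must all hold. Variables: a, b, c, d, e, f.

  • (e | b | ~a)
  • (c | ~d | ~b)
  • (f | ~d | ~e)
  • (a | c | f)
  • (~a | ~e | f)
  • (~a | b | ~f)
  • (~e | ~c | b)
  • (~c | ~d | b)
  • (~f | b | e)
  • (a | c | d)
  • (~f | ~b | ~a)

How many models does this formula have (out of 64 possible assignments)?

12

Split on b, then a.
  b=T, a=T: remaining (c,d,e,f) ∈ {(F,F,F,F); (T,F,F,F); (T,T,F,F)} — 3.
  b=T, a=F: 7 of the 16 assignments to (c,d,e,f) work.
  b=F, a=T: a clause becomes empty — 0.
  b=F, a=F: remaining (c,d,e,f) ∈ {(F,T,T,T); (T,F,F,F)} — 2.
Total: 3 + 7 + 0 + 2 = 12.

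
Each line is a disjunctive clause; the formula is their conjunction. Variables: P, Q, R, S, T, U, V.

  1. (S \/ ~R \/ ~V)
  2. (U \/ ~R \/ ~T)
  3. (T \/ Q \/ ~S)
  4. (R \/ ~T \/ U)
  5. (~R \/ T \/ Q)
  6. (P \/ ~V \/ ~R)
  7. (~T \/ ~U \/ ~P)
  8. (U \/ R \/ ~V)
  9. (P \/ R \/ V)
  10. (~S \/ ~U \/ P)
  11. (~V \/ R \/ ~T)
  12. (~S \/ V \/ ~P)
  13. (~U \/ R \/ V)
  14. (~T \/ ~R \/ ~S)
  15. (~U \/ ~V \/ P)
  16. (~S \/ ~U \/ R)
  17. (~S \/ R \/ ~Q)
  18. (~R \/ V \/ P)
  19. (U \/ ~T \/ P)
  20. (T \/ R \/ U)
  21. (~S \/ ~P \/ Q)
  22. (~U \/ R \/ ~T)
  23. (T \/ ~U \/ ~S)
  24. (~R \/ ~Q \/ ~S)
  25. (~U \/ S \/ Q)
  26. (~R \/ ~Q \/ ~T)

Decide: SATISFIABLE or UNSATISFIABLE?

SATISFIABLE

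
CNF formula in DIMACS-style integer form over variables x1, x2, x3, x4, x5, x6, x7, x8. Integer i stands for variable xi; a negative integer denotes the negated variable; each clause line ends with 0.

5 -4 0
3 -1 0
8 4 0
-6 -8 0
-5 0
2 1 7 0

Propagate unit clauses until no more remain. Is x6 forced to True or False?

(~x5) stands alone — x5 = False.
(x5 | ~x4): since x5 = False, the clause reduces to (~x4). x4 = False.
In (x4 | x8), x4 is now false; x8 must hold, so x8 = True.
From (~x6 | ~x8) and x8 = True: x6 = False.

False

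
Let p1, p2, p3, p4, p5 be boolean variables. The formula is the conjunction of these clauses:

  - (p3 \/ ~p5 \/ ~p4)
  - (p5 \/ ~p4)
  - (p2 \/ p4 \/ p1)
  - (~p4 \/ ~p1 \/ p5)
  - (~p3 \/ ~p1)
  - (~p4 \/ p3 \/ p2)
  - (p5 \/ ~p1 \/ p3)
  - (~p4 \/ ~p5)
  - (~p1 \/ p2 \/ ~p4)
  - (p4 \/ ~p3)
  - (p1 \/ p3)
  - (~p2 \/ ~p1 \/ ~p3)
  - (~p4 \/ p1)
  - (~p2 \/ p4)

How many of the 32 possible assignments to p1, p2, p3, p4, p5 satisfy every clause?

1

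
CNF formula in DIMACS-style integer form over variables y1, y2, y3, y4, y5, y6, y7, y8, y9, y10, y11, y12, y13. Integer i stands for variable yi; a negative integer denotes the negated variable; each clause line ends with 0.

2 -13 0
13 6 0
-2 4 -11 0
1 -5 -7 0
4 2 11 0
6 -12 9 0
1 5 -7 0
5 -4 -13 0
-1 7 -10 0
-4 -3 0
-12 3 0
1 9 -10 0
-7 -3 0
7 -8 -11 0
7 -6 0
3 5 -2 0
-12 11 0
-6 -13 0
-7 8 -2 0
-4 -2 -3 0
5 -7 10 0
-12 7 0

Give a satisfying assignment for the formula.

y1=True, y2=False, y3=False, y4=False, y5=True, y6=True, y7=True, y8=True, y9=True, y10=True, y11=True, y12=False, y13=False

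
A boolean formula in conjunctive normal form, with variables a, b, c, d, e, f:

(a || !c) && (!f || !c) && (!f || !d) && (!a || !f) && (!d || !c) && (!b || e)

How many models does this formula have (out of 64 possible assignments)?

18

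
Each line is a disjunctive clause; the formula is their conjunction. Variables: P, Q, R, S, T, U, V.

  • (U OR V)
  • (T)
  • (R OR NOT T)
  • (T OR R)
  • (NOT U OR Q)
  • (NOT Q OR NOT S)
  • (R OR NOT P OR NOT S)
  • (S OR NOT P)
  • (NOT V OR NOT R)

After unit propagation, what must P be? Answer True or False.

False

(T) stands alone — T = True.
In (NOT T OR R), NOT T is now false; R must hold, so R = True.
(NOT V OR NOT R) with R = True leaves only NOT V, so V = False.
From (V OR U) and V = False: U = True.
(Q OR NOT U) with U = True leaves only Q, so Q = True.
(NOT S OR NOT Q): since Q = True, the clause reduces to (NOT S). S = False.
(S OR NOT P) with S = False leaves only NOT P, so P = False.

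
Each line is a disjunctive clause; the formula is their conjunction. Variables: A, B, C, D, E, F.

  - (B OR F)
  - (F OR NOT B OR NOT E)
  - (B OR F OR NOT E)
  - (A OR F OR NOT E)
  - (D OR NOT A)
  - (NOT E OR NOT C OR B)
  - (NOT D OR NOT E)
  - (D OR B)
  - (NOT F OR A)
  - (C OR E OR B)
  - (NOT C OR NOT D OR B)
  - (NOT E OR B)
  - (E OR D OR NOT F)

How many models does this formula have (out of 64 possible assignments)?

8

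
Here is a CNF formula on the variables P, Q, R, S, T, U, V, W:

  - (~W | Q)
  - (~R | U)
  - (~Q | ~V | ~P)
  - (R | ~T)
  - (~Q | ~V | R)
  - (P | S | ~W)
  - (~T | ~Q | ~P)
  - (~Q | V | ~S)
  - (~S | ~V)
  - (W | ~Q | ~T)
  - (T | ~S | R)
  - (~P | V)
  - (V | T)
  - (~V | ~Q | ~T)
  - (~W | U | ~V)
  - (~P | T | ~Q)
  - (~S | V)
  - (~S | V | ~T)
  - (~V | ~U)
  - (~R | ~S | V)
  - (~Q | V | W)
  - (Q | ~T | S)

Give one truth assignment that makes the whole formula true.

P = False, Q = False, R = False, S = False, T = False, U = False, V = True, W = False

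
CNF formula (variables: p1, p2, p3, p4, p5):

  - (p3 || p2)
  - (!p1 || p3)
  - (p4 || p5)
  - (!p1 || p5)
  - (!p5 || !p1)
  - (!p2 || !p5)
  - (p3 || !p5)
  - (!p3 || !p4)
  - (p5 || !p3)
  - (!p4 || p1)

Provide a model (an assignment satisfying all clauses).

p1 = 0  p2 = 0  p3 = 1  p4 = 0  p5 = 1

Check each clause:
  1. (p2 || p3) — p3 is true.
  2. (p3 || !p1) — p3 is true.
  3. (p5 || p4) — p5 is true.
  4. (p5 || !p1) — p5 is true.
  5. (!p1 || !p5) — !p1 is true.
  6. (!p2 || !p5) — !p2 is true.
  7. (p3 || !p5) — p3 is true.
  8. (!p3 || !p4) — !p4 is true.
  9. (!p3 || p5) — p5 is true.
  10. (p1 || !p4) — !p4 is true.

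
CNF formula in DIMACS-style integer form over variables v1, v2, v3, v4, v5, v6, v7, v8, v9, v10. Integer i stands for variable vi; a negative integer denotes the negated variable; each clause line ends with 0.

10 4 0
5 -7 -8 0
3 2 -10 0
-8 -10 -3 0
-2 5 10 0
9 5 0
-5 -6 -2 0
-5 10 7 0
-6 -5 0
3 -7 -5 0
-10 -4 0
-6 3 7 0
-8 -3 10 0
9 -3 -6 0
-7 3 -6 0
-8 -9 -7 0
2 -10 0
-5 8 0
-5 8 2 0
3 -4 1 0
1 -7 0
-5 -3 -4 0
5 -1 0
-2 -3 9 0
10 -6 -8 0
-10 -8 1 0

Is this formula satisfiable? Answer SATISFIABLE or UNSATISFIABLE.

Pure literal: v6 appears only negated; assign v6 = False.
Set v1 = True and propagate.
  then v5 is forced to True.
  then v8 is forced to True.
Try v2 = True.
Branch on v3: take v3 = False.
  then v7 is forced to False.
  then v10 is forced to True.
  then v4 is forced to False.
v9 is now unconstrained; take v9 = True.
Every clause has at least one true literal under this assignment.
So v1=True, v2=True, v3=False, v4=False, v5=True, v6=False, v7=False, v8=True, v9=True, v10=True is a satisfying assignment.

SATISFIABLE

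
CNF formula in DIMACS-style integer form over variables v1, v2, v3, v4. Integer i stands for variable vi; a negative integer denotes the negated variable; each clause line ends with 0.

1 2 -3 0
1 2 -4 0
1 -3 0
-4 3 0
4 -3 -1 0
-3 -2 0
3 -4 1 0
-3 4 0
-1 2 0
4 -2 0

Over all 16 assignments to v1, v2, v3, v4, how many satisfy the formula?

1

Satisfying assignments:
  v1=0 v2=0 v3=0 v4=0
That's 1 in total.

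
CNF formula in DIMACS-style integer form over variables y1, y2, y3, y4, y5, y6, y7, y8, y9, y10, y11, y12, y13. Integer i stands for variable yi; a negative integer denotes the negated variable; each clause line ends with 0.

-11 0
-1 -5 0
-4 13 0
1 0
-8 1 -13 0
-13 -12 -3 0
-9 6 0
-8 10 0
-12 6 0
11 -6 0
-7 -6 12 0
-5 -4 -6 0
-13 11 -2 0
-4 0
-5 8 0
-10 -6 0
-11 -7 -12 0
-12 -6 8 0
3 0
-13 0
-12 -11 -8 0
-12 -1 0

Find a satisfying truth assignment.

y1 = 1, y2 = 0, y3 = 1, y4 = 0, y5 = 0, y6 = 0, y7 = 0, y8 = 1, y9 = 0, y10 = 1, y11 = 0, y12 = 0, y13 = 0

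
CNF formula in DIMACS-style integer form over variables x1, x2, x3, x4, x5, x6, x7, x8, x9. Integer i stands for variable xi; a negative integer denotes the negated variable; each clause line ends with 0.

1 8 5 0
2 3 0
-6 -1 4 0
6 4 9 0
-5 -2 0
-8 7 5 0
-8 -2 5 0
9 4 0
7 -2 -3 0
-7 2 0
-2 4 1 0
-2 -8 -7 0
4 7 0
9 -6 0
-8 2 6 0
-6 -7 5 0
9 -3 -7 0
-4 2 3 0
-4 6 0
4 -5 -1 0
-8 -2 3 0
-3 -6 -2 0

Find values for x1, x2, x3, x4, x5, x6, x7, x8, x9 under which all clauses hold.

x1=T, x2=F, x3=T, x4=T, x5=T, x6=T, x7=F, x8=T, x9=T

Pure literal: x9 appears only positively; assign x9 = True.
Branch on x1: take x1 = True.
Set x2 = False and propagate.
  then x3 is forced to True.
  then x7 is forced to False.
  then x4 is forced to True.
  then x6 is forced to True.
The remaining clauses are satisfied by x5 = True, x8 = True.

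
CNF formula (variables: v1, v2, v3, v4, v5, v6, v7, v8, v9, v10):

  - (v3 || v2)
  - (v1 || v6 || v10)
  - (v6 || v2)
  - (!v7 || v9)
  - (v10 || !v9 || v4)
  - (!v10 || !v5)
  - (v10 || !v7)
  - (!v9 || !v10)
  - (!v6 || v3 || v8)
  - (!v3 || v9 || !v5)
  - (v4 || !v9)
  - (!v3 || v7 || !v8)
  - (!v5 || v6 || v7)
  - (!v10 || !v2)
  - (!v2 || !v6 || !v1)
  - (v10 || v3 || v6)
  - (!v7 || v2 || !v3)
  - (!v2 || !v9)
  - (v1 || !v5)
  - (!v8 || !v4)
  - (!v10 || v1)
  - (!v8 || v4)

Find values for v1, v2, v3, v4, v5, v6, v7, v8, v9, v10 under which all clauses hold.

v1=True, v2=False, v3=True, v4=True, v5=False, v6=True, v7=False, v8=False, v9=True, v10=False

Check each clause:
  1. (v3 || v2) — v3 is true.
  2. (v1 || v10 || v6) — v1 is true.
  3. (v2 || v6) — v6 is true.
  4. (!v7 || v9) — v9 is true.
  5. (v4 || v10 || !v9) — v4 is true.
  6. (!v10 || !v5) — !v5 is true.
  7. (!v7 || v10) — !v7 is true.
  8. (!v9 || !v10) — !v10 is true.
  9. (v3 || !v6 || v8) — v3 is true.
  10. (!v5 || !v3 || v9) — v9 is true.
  11. (!v9 || v4) — v4 is true.
  12. (!v8 || !v3 || v7) — !v8 is true.
  13. (v7 || !v5 || v6) — !v5 is true.
  14. (!v10 || !v2) — !v2 is true.
  15. (!v2 || !v1 || !v6) — !v2 is true.
  16. (v10 || v6 || v3) — v3 is true.
  17. (!v3 || !v7 || v2) — !v7 is true.
  18. (!v2 || !v9) — !v2 is true.
  19. (!v5 || v1) — v1 is true.
  20. (!v4 || !v8) — !v8 is true.
  21. (!v10 || v1) — v1 is true.
  22. (v4 || !v8) — !v8 is true.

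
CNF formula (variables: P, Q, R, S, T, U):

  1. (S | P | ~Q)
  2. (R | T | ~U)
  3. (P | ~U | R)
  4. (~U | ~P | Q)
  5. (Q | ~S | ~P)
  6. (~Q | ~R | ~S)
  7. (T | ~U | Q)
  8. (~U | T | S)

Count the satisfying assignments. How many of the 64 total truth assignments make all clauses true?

25

Case analysis on Q and U:
  Q=1, U=1: remaining (P,R,S,T) ∈ {(1,0,0,1); (1,0,1,1); (1,1,0,1)} — 3.
  Q=1, U=0: T free; 4 ways for (P,R,S) × 2^1 = 8.
  Q=0, U=1: remaining (P,R,S,T) ∈ {(0,1,0,1); (0,1,1,1)} — 2.
  Q=0, U=0: R, T free; 3 ways for (P,S) × 2^2 = 12.
Total: 3 + 8 + 2 + 12 = 25.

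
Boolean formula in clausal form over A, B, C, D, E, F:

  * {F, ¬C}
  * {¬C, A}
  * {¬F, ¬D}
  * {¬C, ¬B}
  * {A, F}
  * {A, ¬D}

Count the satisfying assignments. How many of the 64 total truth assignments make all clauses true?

Case analysis on A and C:
  A=T, C=T: remaining (B,D,E,F) ∈ {(F,F,F,T); (F,F,T,T)} — 2.
  A=T, C=F: B, E free; 3 ways for (D,F) × 2^2 = 12.
  A=F, C=T: a clause becomes empty — 0.
  A=F, C=F: remaining (B,D,E,F) ∈ {(F,F,F,T); (F,F,T,T); (T,F,F,T); (T,F,T,T)} — 4.
Total: 2 + 12 + 0 + 4 = 18.

18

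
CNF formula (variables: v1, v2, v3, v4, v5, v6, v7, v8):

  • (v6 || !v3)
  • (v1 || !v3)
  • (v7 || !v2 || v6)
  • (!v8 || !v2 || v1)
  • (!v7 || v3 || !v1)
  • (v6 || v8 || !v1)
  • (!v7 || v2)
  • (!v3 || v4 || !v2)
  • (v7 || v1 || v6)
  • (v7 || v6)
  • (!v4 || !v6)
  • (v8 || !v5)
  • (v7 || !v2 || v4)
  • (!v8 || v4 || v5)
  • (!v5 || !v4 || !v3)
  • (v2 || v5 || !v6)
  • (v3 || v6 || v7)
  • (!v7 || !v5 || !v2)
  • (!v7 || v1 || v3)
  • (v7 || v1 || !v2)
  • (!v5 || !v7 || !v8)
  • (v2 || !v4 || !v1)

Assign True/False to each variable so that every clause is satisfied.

Try v1 = True.
Set v2 = False and propagate.
  then v7 is forced to False.
  then v6 is forced to True.
  then v4 is forced to False.
  then v5 is forced to True.
  then v8 is forced to True.
v3 is now unconstrained; take v3 = False.
Check each clause:
  1. (v6 || !v3) — !v3 is true.
  2. (v1 || !v3) — v1 is true.
  3. (!v2 || v6 || v7) — v6 is true.
  4. (!v2 || !v8 || v1) — v1 is true.
  5. (!v7 || !v1 || v3) — !v7 is true.
  6. (v6 || v8 || !v1) — v8 is true.
  7. (!v7 || v2) — !v7 is true.
  8. (!v2 || !v3 || v4) — !v3 is true.
  9. (v1 || v7 || v6) — v1 is true.
  10. (v6 || v7) — v6 is true.
  11. (!v6 || !v4) — !v4 is true.
  12. (v8 || !v5) — v8 is true.
  13. (v4 || !v2 || v7) — !v2 is true.
  14. (v5 || v4 || !v8) — v5 is true.
  15. (!v3 || !v4 || !v5) — !v4 is true.
  16. (!v6 || v2 || v5) — v5 is true.
  17. (v6 || v7 || v3) — v6 is true.
  18. (!v5 || !v2 || !v7) — !v7 is true.
  19. (v3 || v1 || !v7) — v1 is true.
  20. (v7 || !v2 || v1) — v1 is true.
  21. (!v5 || !v7 || !v8) — !v7 is true.
  22. (!v1 || !v4 || v2) — !v4 is true.

v1=True, v2=False, v3=False, v4=False, v5=True, v6=True, v7=False, v8=True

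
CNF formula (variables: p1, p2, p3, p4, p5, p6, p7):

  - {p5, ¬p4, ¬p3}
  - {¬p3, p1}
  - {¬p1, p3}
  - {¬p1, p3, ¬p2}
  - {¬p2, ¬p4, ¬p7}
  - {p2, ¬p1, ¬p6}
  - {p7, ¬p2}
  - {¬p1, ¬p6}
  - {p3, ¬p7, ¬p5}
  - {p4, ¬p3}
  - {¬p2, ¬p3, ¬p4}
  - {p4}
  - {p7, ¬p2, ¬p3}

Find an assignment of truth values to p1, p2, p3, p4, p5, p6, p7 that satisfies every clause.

The clause (p4) is unit: p4 must be True.
Try p1 = False.
  then p3 is forced to False.
Set p2 = False and propagate.
Set p5 = False and propagate.
p6, p7 are now unconstrained; take p6 = True, p7 = True.

p1=False, p2=False, p3=False, p4=True, p5=False, p6=True, p7=True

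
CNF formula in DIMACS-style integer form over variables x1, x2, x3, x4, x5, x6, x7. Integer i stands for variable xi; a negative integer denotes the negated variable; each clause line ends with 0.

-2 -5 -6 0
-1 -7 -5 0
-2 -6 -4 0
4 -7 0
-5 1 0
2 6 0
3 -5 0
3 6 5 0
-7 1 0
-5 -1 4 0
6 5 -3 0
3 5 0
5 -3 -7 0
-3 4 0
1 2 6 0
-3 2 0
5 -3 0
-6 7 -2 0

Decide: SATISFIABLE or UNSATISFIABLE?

SATISFIABLE

Try x1 = True.
Set x2 = True and propagate.
Set x3 = True and propagate.
  then x4 is forced to True.
  then x6 is forced to False.
  then x5 is forced to True.
  then x7 is forced to False.
Every clause has at least one true literal under this assignment.
So x1 = True  x2 = True  x3 = True  x4 = True  x5 = True  x6 = False  x7 = False is a satisfying assignment.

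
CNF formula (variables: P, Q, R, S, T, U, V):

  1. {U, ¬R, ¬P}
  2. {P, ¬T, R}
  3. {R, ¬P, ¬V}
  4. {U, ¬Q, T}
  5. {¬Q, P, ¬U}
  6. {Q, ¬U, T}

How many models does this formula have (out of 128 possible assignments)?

44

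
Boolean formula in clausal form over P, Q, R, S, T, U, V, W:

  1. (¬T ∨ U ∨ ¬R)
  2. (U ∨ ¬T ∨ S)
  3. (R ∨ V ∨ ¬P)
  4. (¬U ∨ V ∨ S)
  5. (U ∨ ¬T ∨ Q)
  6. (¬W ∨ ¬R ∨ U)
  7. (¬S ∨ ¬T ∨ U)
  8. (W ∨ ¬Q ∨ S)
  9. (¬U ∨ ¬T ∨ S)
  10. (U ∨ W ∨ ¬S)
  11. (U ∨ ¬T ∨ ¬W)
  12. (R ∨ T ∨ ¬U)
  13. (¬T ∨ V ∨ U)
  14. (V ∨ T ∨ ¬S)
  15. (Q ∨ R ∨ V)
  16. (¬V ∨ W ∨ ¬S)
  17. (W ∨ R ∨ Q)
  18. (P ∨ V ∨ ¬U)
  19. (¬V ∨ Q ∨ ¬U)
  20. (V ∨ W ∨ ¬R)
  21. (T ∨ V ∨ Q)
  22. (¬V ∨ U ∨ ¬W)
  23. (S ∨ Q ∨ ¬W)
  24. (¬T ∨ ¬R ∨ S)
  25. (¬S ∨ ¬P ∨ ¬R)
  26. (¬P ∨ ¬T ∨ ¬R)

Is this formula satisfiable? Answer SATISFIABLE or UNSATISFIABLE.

SATISFIABLE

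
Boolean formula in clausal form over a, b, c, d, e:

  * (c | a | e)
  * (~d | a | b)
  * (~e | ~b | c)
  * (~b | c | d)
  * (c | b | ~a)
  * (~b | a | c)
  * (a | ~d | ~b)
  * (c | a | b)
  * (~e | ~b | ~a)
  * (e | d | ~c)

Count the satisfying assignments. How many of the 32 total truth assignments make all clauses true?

Split on b, then a.
  b=T, a=T: remaining (c,d,e) ∈ {(F,T,F); (T,T,F)} — 2.
  b=T, a=F: remaining (c,d,e) ∈ {(T,F,T)} — 1.
  b=F, a=T: remaining (c,d,e) ∈ {(T,F,T); (T,T,F); (T,T,T)} — 3.
  b=F, a=F: remaining (c,d,e) ∈ {(T,F,T)} — 1.
Total: 2 + 1 + 3 + 1 = 7.

7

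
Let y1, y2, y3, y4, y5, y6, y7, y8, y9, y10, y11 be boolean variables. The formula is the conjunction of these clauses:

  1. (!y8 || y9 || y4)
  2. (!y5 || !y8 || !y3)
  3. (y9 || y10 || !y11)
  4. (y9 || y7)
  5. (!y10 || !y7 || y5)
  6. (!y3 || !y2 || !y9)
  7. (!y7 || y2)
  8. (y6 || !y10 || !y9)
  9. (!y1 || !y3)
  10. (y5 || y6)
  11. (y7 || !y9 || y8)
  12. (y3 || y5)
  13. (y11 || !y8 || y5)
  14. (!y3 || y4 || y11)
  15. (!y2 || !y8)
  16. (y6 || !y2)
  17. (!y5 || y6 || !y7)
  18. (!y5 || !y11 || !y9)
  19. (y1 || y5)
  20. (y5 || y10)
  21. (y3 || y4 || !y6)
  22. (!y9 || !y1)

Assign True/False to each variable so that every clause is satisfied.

y1 = F, y2 = T, y3 = T, y4 = T, y5 = T, y6 = T, y7 = T, y8 = F, y9 = F, y10 = F, y11 = F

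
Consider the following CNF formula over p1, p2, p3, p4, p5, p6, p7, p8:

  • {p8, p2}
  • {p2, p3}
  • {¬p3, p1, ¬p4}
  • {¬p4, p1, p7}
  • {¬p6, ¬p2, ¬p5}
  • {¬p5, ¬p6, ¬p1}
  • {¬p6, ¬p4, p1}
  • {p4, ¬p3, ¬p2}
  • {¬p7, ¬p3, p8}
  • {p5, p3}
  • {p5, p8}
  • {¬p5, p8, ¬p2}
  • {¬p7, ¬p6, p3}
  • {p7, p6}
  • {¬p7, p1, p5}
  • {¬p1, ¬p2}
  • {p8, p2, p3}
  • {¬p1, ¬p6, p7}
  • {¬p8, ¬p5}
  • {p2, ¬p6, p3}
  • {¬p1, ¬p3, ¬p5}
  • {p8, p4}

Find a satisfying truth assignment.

p1=F, p2=F, p3=T, p4=F, p5=F, p6=T, p7=F, p8=T

Branch on p1: take p1 = False.
Set p2 = False and propagate.
  then p8 is forced to True.
  then p3 is forced to True.
  then p4 is forced to False.
  then p5 is forced to False.
  then p7 is forced to False.
  then p6 is forced to True.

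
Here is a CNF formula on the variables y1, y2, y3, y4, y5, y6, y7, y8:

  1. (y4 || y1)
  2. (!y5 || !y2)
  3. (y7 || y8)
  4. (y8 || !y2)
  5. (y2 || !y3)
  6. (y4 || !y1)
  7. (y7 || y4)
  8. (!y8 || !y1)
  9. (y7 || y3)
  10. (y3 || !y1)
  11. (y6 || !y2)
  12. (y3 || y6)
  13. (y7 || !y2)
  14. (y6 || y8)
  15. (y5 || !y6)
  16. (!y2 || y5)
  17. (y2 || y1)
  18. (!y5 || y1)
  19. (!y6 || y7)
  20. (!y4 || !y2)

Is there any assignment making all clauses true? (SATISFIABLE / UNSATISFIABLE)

UNSATISFIABLE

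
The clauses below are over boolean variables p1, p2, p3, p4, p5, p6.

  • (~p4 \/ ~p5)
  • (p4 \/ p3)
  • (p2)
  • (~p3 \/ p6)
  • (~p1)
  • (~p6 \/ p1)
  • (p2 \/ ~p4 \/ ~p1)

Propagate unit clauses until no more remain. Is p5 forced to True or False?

False

(p2) stands alone — p2 = True.
(~p1) is a unit clause: p1 = False.
(p1 \/ ~p6): since p1 = False, the clause reduces to (~p6). p6 = False.
(p6 \/ ~p3): since p6 = False, the clause reduces to (~p3). p3 = False.
From (p4 \/ p3) and p3 = False: p4 = True.
In (~p5 \/ ~p4), ~p4 is now false; ~p5 must hold, so p5 = False.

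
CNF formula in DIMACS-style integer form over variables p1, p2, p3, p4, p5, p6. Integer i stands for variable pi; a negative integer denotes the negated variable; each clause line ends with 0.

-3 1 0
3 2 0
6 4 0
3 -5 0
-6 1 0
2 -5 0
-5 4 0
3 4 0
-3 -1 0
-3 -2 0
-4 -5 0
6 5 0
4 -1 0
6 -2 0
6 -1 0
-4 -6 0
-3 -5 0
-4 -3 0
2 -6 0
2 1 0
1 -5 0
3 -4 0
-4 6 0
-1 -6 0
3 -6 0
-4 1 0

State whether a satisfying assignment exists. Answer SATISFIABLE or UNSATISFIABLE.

UNSATISFIABLE

p3 = True:
  propagation gives p1=True; an empty clause results — contradiction.
p3 = False:
  propagation gives p2=True, p5=False, p4=True; an empty clause results — contradiction.
Every branch closes, so no satisfying assignment exists.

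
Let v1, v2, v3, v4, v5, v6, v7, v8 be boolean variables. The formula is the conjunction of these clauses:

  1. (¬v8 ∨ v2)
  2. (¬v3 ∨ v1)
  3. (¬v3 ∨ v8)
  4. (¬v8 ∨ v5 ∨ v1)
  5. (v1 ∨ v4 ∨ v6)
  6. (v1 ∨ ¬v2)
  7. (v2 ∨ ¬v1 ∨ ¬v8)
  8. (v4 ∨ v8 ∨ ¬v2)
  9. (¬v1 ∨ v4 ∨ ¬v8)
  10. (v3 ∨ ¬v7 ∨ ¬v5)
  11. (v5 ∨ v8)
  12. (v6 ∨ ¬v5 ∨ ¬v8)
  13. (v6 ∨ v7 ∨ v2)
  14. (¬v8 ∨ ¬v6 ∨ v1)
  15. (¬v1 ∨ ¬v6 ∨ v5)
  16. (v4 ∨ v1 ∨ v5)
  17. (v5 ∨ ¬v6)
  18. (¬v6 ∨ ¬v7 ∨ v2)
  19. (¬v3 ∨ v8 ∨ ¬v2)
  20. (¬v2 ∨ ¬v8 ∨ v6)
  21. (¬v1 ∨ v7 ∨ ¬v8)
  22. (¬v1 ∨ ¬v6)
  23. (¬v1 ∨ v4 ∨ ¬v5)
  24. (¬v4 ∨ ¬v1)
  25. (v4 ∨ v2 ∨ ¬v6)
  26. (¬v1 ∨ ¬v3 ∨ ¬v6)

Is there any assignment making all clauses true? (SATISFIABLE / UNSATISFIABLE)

Set v1 = False and propagate.
  then v3 is forced to False.
  then v2 is forced to False.
  then v8 is forced to False.
  then v5 is forced to True.
  then v7 is forced to False.
  then v6 is forced to True.
  then v4 is forced to True.
So v1 = False, v2 = False, v3 = False, v4 = True, v5 = True, v6 = True, v7 = False, v8 = False is a satisfying assignment.

SATISFIABLE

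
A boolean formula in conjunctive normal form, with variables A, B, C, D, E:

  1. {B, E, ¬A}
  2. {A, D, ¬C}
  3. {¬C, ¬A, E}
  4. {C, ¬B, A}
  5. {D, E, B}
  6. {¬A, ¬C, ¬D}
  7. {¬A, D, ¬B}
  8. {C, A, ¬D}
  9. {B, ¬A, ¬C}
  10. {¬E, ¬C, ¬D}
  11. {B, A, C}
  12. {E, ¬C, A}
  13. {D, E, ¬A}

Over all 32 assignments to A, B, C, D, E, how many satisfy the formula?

Satisfying assignments:
  A=T B=F C=F D=F E=T
  A=T B=F C=F D=T E=T
  A=T B=T C=F D=T E=F
  A=T B=T C=F D=T E=T
That's 4 in total.

4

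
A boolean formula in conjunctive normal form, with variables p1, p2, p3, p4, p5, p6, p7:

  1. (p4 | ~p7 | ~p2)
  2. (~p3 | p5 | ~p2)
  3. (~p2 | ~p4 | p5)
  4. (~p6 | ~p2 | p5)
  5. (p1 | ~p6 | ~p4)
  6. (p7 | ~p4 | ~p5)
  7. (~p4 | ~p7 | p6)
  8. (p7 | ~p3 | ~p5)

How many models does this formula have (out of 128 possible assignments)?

Split on p4, then p5.
  p4=T, p5=T: remaining (p1,p2,p3,p6,p7) ∈ {(T,F,F,T,T); (T,F,T,T,T); (T,T,F,T,T); (T,T,T,T,T)} — 4.
  p4=T, p5=F: p3 free; 4 ways for (p1,p2,p6,p7) × 2^1 = 8.
  p4=F, p5=T: p1, p6 free; 4 ways for (p2,p3,p7) × 2^2 = 16.
  p4=F, p5=F: p1 free; 9 ways for (p2,p3,p6,p7) × 2^1 = 18.
Total: 4 + 8 + 16 + 18 = 46.

46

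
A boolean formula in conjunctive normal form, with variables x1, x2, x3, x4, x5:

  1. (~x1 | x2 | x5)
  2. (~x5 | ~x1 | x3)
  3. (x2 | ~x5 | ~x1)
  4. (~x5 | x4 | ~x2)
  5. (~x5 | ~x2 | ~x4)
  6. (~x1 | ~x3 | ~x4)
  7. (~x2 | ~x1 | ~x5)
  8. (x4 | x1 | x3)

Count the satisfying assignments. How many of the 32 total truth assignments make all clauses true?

Case analysis on x1 and x5:
  x1=1, x5=1: a clause becomes empty — 0.
  x1=1, x5=0: remaining (x2,x3,x4) ∈ {(1,0,0); (1,0,1); (1,1,0)} — 3.
  x1=0, x5=1: remaining (x2,x3,x4) ∈ {(0,0,1); (0,1,0); (0,1,1)} — 3.
  x1=0, x5=0: x2 free; 3 ways for (x3,x4) × 2^1 = 6.
Total: 0 + 3 + 3 + 6 = 12.

12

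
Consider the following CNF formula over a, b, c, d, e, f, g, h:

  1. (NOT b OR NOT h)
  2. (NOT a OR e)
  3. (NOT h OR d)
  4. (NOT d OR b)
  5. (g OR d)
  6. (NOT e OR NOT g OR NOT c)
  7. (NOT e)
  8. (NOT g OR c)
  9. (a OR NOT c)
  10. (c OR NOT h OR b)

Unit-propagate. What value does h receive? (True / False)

(NOT e) is a unit clause: e = False.
(NOT a OR e) with e = False leaves only NOT a, so a = False.
(a OR NOT c): since a = False, the clause reduces to (NOT c). c = False.
From (c OR NOT g) and c = False: g = False.
(g OR d) with g = False leaves only d, so d = True.
(NOT d OR b) with d = True leaves only b, so b = True.
(NOT b OR NOT h) with b = True leaves only NOT h, so h = False.

False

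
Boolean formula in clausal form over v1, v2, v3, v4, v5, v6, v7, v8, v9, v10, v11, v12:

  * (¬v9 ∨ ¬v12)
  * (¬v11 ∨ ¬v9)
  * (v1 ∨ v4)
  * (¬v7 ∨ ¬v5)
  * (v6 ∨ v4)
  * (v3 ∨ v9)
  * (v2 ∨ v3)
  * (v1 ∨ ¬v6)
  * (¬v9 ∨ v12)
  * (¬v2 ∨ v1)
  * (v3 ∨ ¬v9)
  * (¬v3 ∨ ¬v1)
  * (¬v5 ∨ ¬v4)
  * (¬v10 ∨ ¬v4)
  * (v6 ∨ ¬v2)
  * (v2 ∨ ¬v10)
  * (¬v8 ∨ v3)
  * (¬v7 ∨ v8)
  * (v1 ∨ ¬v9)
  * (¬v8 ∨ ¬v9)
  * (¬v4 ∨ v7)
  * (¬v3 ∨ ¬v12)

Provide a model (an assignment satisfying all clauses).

v1 = False, v2 = False, v3 = True, v4 = True, v5 = False, v6 = False, v7 = True, v8 = True, v9 = False, v10 = False, v11 = False, v12 = False

Pure literal: v5 appears only negated; assign v5 = False.
v10 occurs only negated in the remaining clauses — set v10 = False.
Branch on v1: take v1 = False.
  then v4 is forced to True.
  then v6 is forced to False.
  then v2 is forced to False.
  then v3 is forced to True.
  then v9 is forced to False.
  then v7 is forced to True.
  then v8 is forced to True.
  then v12 is forced to False.
v11 is now unconstrained; take v11 = False.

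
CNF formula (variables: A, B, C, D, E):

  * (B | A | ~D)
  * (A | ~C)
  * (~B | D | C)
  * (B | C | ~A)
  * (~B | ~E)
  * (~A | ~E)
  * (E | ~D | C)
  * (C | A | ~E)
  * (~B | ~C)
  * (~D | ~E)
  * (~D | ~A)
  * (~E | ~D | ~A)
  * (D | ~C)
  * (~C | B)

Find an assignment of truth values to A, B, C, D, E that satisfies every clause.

A=F, B=F, C=F, D=F, E=F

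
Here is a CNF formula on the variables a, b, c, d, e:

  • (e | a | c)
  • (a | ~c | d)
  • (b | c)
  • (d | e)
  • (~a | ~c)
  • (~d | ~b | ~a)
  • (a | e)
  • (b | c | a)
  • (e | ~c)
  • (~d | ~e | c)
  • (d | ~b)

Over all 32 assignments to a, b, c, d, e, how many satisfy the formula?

2

The models are:
  a=0 b=0 c=1 d=1 e=1
  a=0 b=1 c=1 d=1 e=1
Count: 2.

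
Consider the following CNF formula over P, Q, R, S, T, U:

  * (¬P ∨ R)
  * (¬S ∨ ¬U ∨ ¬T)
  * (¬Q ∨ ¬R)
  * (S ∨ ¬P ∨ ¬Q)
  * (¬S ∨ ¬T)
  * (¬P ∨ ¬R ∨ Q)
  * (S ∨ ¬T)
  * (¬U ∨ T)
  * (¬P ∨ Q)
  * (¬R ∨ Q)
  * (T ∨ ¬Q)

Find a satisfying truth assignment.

P=F, Q=F, R=F, S=T, T=F, U=F

Pure literal: P appears only negated; assign P = False.
Pure literal: U appears only negated; assign U = False.
Try Q = False.
  then R is forced to False.
Try S = True.
  then T is forced to False.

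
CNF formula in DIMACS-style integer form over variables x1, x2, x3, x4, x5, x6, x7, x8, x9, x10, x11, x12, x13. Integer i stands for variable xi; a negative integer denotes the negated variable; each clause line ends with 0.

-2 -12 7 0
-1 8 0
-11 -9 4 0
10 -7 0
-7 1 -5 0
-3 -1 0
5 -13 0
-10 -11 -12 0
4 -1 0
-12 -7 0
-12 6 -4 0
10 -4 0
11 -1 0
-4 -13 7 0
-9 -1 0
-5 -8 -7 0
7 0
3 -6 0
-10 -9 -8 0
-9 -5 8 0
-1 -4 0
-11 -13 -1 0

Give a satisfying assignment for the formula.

Unit propagation: (x7) forces x7 = True.
(x10) is a unit clause, so x10 = True.
Unit propagation: (NOT x12) forces x12 = False.
Pure literal: x6 appears only negated; assign x6 = False.
x9 occurs only negated in the remaining clauses — set x9 = False.
Branch on x1: take x1 = False.
  then x5 is forced to False.
  then x13 is forced to False.
x2, x3, x4, x8, x11 are now unconstrained; take x2 = False, x3 = True, x4 = True, x8 = True, x11 = False.
Check each clause:
  1. (NOT x2 OR x7 OR NOT x12) — NOT x12 is true.
  2. (x8 OR NOT x1) — x8 is true.
  3. (NOT x9 OR x4 OR NOT x11) — x4 is true.
  4. (NOT x7 OR x10) — x10 is true.
  5. (NOT x5 OR x1 OR NOT x7) — NOT x5 is true.
  6. (NOT x1 OR NOT x3) — NOT x1 is true.
  7. (x5 OR NOT x13) — NOT x13 is true.
  8. (NOT x10 OR NOT x11 OR NOT x12) — NOT x12 is true.
  9. (NOT x1 OR x4) — x4 is true.
  10. (NOT x12 OR NOT x7) — NOT x12 is true.
  11. (NOT x12 OR x6 OR NOT x4) — NOT x12 is true.
  12. (x10 OR NOT x4) — x10 is true.
  13. (NOT x1 OR x11) — NOT x1 is true.
  14. (NOT x13 OR NOT x4 OR x7) — NOT x13 is true.
  15. (NOT x1 OR NOT x9) — NOT x1 is true.
  16. (NOT x8 OR NOT x5 OR NOT x7) — NOT x5 is true.
  17. (x7) — x7 is true.
  18. (x3 OR NOT x6) — NOT x6 is true.
  19. (NOT x9 OR NOT x8 OR NOT x10) — NOT x9 is true.
  20. (x8 OR NOT x5 OR NOT x9) — x8 is true.
  21. (NOT x1 OR NOT x4) — NOT x1 is true.
  22. (NOT x13 OR NOT x1 OR NOT x11) — NOT x13 is true.

x1=False  x2=False  x3=True  x4=True  x5=False  x6=False  x7=True  x8=True  x9=False  x10=True  x11=False  x12=False  x13=False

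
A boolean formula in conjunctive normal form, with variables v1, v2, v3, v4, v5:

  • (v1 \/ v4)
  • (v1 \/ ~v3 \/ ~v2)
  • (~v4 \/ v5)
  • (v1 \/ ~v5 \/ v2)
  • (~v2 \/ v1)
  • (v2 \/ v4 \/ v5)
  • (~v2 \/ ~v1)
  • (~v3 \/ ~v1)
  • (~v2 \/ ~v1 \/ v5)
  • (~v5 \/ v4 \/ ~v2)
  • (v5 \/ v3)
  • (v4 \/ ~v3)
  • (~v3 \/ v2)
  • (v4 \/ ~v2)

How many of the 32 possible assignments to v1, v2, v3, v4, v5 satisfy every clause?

2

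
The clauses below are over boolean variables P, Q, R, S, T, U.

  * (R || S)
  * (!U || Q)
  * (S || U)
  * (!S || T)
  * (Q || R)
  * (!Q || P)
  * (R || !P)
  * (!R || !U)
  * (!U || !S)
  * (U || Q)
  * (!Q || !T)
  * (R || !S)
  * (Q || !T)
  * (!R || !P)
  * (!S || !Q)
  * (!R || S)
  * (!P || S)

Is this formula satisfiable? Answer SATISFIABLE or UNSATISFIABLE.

S = True:
  propagation gives T=True, U=False, Q=True; an empty clause results — contradiction.
S = False:
  propagation gives R=True; an empty clause results — contradiction.
Every branch closes, so no satisfying assignment exists.

UNSATISFIABLE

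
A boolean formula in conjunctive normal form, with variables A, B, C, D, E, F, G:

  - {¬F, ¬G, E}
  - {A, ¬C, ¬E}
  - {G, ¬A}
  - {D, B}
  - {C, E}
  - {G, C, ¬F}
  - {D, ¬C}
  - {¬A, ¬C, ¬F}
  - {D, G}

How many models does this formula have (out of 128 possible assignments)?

24

Split on C, then G.
  C=1, G=1: B free; 3 ways for (A,D,E,F) × 2^1 = 6.
  C=1, G=0: remaining (A,B,D,E,F) ∈ {(0,0,1,0,0); (0,0,1,0,1); (0,1,1,0,0); (0,1,1,0,1)} — 4.
  C=0, G=1: A, F free; 3 ways for (B,D,E) × 2^2 = 12.
  C=0, G=0: remaining (A,B,D,E,F) ∈ {(0,0,1,1,0); (0,1,1,1,0)} — 2.
Total: 6 + 4 + 12 + 2 = 24.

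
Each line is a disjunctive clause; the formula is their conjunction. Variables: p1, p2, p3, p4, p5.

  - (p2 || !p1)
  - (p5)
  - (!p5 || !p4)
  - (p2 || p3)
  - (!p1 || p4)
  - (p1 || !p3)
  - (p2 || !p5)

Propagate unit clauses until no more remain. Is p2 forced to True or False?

Unit clause (p5) sets p5 = True.
(!p5 || !p4) with p5 = True leaves only !p4, so p4 = False.
(p4 || !p1): since p4 = False, the clause reduces to (!p1). p1 = False.
In (!p3 || p1), p1 is now false; !p3 must hold, so p3 = False.
From (p2 || p3) and p3 = False: p2 = True.

True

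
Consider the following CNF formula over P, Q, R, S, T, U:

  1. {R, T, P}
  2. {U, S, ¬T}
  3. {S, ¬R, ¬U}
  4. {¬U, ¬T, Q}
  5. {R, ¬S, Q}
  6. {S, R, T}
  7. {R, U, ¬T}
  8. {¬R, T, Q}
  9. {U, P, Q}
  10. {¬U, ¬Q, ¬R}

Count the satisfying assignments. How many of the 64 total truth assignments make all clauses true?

Case analysis on R and T:
  R=1, T=1: remaining (P,Q,S,U) ∈ {(0,1,1,0); (1,0,1,0); (1,1,1,0)} — 3.
  R=1, T=0: remaining (P,Q,S,U) ∈ {(0,1,0,0); (0,1,1,0); (1,1,0,0); (1,1,1,0)} — 4.
  R=0, T=1: remaining (P,Q,S,U) ∈ {(0,1,0,1); (0,1,1,1); (1,1,0,1); (1,1,1,1)} — 4.
  R=0, T=0: remaining (P,Q,S,U) ∈ {(1,1,1,0); (1,1,1,1)} — 2.
Total: 3 + 4 + 4 + 2 = 13.

13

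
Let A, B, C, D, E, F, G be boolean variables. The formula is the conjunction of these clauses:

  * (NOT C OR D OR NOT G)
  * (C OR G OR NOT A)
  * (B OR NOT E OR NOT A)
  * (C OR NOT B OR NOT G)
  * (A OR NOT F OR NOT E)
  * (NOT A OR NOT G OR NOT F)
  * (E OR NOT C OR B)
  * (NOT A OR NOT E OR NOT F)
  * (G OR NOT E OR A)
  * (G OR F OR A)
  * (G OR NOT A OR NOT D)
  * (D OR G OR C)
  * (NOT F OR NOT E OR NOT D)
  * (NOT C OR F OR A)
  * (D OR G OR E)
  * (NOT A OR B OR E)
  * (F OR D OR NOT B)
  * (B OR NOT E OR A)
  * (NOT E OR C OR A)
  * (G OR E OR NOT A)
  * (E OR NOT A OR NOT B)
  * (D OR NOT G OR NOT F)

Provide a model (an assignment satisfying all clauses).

A=True, B=True, C=True, D=True, E=True, F=False, G=True

Check each clause:
  1. (D OR NOT C OR NOT G) — D is true.
  2. (NOT A OR G OR C) — C is true.
  3. (NOT A OR NOT E OR B) — B is true.
  4. (C OR NOT G OR NOT B) — C is true.
  5. (NOT E OR A OR NOT F) — A is true.
  6. (NOT G OR NOT F OR NOT A) — NOT F is true.
  7. (NOT C OR B OR E) — B is true.
  8. (NOT E OR NOT A OR NOT F) — NOT F is true.
  9. (A OR NOT E OR G) — A is true.
  10. (F OR G OR A) — A is true.
  11. (NOT D OR G OR NOT A) — G is true.
  12. (D OR C OR G) — C is true.
  13. (NOT E OR NOT F OR NOT D) — NOT F is true.
  14. (NOT C OR A OR F) — A is true.
  15. (E OR G OR D) — D is true.
  16. (E OR NOT A OR B) — B is true.
  17. (NOT B OR F OR D) — D is true.
  18. (B OR A OR NOT E) — A is true.
  19. (NOT E OR A OR C) — C is true.
  20. (E OR G OR NOT A) — E is true.
  21. (NOT B OR NOT A OR E) — E is true.
  22. (NOT G OR NOT F OR D) — NOT F is true.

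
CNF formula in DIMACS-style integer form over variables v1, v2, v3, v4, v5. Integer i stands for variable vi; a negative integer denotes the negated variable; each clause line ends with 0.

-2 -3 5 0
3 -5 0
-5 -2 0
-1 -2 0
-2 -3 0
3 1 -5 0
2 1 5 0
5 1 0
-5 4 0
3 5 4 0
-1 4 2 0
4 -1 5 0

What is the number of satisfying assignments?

4

The models are:
  v1=F v2=F v3=T v4=T v5=T
  v1=T v2=F v3=F v4=T v5=F
  v1=T v2=F v3=T v4=T v5=F
  v1=T v2=F v3=T v4=T v5=T
That's 4 in total.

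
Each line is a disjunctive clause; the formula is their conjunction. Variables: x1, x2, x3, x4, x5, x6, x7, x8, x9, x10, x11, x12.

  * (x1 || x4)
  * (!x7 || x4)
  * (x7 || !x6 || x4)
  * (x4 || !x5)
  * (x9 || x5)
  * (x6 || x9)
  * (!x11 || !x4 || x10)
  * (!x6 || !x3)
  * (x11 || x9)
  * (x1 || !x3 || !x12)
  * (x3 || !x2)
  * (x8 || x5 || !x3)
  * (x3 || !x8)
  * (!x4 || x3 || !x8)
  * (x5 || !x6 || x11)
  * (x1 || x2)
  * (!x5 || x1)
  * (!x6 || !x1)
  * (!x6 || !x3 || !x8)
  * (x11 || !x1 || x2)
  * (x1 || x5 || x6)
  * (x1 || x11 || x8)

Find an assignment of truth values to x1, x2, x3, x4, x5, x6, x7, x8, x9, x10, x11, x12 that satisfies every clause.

x1 = True, x2 = False, x3 = False, x4 = False, x5 = False, x6 = False, x7 = False, x8 = False, x9 = True, x10 = True, x11 = True, x12 = False

x9 occurs only positively in the remaining clauses — set x9 = True.
Pure literal: x10 appears only positively; assign x10 = True.
Try x1 = True.
  then x6 is forced to False.
For the remaining variables, x2 = False, x3 = False, x4 = False, x5 = False, x7 = False, x8 = False, x11 = True, x12 = False works.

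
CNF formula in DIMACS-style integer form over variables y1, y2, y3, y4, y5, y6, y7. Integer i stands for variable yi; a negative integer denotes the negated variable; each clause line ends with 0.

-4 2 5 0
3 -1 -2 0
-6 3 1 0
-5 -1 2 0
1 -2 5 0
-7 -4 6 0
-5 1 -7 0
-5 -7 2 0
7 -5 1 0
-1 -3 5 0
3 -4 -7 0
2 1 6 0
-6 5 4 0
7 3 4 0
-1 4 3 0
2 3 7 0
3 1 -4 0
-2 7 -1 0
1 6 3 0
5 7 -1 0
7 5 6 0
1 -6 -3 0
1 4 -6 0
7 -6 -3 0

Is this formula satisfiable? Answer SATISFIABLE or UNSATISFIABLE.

SATISFIABLE

Set y1 = True and propagate.
The remaining clauses are satisfied by y2 = True, y3 = True, y4 = False, y5 = True, y6 = False, y7 = True.
Every clause has at least one true literal under this assignment.
So y1=1, y2=1, y3=1, y4=0, y5=1, y6=0, y7=1 is a satisfying assignment.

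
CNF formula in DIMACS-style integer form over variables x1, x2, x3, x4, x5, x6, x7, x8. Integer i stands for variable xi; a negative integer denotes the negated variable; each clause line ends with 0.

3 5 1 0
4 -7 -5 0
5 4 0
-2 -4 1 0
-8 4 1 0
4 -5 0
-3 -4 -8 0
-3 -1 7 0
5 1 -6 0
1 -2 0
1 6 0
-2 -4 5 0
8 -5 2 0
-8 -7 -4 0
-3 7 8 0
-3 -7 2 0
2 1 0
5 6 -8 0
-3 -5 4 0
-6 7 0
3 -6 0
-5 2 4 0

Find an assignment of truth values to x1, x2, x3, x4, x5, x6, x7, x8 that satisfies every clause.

x1=1  x2=1  x3=0  x4=1  x5=1  x6=0  x7=0  x8=0

Try x1 = True.
Try x2 = True.
For the remaining variables, x3 = False, x4 = True, x5 = True, x6 = False, x7 = False, x8 = False works.
Every clause has at least one true literal under this assignment.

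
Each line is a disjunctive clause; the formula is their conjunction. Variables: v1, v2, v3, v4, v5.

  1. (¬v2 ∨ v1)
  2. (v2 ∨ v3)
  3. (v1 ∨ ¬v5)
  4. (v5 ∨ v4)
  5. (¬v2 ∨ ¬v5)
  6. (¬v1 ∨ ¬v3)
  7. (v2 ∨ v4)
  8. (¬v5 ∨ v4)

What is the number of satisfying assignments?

2

The models are:
  v1=F v2=F v3=T v4=T v5=F
  v1=T v2=T v3=F v4=T v5=F
Count: 2.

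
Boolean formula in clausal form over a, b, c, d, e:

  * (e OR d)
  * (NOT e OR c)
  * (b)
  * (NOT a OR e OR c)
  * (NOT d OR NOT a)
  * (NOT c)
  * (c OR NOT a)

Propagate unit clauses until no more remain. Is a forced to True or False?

False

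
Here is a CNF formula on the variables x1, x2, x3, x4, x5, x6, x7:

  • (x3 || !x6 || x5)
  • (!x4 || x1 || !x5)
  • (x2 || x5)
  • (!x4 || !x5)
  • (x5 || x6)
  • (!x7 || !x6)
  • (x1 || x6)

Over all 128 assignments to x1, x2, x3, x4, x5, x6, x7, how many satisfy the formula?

20

Split on x5, then x6.
  x5=1, x6=1: forces x4=0; x7=0; x1, x2, x3 free → 2^3 = 8.
  x5=1, x6=0: forces x1=1; x4=0; x2, x3, x7 free → 2^3 = 8.
  x5=0, x6=1: remaining (x1,x2,x3,x4,x7) ∈ {(0,1,1,0,0); (0,1,1,1,0); (1,1,1,0,0); (1,1,1,1,0)} — 4.
  x5=0, x6=0: a clause becomes empty — 0.
Total: 8 + 8 + 4 + 0 = 20.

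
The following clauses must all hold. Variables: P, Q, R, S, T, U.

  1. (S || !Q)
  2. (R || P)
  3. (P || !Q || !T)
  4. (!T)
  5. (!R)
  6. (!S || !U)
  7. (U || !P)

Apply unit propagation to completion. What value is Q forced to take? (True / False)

Unit clause (!T) sets T = False.
(!R) stands alone — R = False.
From (R || P) and R = False: P = True.
In (U || !P), !P is now false; U must hold, so U = True.
In (!U || !S), !U is now false; !S must hold, so S = False.
(S || !Q): since S = False, the clause reduces to (!Q). Q = False.

False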